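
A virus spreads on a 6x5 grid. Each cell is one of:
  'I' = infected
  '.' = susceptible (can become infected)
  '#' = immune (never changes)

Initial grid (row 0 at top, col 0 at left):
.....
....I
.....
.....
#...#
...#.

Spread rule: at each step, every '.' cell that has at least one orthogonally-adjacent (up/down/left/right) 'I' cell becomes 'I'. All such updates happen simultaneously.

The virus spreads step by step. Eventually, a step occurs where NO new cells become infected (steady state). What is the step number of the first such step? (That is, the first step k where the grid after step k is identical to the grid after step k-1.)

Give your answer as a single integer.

Answer: 9

Derivation:
Step 0 (initial): 1 infected
Step 1: +3 new -> 4 infected
Step 2: +4 new -> 8 infected
Step 3: +4 new -> 12 infected
Step 4: +5 new -> 17 infected
Step 5: +4 new -> 21 infected
Step 6: +3 new -> 24 infected
Step 7: +1 new -> 25 infected
Step 8: +1 new -> 26 infected
Step 9: +0 new -> 26 infected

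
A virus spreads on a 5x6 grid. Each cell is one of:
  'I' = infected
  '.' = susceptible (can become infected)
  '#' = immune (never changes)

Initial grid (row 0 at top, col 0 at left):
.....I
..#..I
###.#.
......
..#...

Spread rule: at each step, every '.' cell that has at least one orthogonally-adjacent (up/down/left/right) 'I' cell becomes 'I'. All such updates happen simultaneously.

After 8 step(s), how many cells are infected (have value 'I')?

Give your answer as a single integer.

Answer: 24

Derivation:
Step 0 (initial): 2 infected
Step 1: +3 new -> 5 infected
Step 2: +3 new -> 8 infected
Step 3: +4 new -> 12 infected
Step 4: +3 new -> 15 infected
Step 5: +4 new -> 19 infected
Step 6: +2 new -> 21 infected
Step 7: +2 new -> 23 infected
Step 8: +1 new -> 24 infected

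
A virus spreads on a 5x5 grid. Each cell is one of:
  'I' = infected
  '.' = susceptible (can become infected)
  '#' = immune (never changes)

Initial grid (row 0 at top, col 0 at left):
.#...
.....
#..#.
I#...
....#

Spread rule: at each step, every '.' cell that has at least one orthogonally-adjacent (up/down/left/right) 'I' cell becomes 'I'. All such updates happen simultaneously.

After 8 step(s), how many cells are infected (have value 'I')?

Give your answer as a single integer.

Step 0 (initial): 1 infected
Step 1: +1 new -> 2 infected
Step 2: +1 new -> 3 infected
Step 3: +1 new -> 4 infected
Step 4: +2 new -> 6 infected
Step 5: +2 new -> 8 infected
Step 6: +3 new -> 11 infected
Step 7: +4 new -> 15 infected
Step 8: +3 new -> 18 infected

Answer: 18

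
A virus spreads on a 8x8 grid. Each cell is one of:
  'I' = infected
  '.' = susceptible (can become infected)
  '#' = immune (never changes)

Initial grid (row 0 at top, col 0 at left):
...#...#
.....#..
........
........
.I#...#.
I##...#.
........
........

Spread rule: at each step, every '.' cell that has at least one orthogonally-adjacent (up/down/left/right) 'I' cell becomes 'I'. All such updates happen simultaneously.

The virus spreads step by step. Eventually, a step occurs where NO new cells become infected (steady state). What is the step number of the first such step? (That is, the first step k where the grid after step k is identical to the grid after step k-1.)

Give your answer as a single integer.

Answer: 10

Derivation:
Step 0 (initial): 2 infected
Step 1: +3 new -> 5 infected
Step 2: +5 new -> 10 infected
Step 3: +6 new -> 16 infected
Step 4: +8 new -> 24 infected
Step 5: +9 new -> 33 infected
Step 6: +7 new -> 40 infected
Step 7: +6 new -> 46 infected
Step 8: +6 new -> 52 infected
Step 9: +4 new -> 56 infected
Step 10: +0 new -> 56 infected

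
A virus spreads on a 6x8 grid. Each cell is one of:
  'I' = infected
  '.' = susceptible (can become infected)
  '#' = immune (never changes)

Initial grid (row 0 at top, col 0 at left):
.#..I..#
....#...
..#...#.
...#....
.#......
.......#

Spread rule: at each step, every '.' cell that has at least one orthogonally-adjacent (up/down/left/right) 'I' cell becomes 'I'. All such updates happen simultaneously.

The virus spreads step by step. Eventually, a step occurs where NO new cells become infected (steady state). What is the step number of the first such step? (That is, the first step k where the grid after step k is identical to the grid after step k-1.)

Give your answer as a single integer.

Step 0 (initial): 1 infected
Step 1: +2 new -> 3 infected
Step 2: +4 new -> 7 infected
Step 3: +4 new -> 11 infected
Step 4: +4 new -> 15 infected
Step 5: +6 new -> 21 infected
Step 6: +7 new -> 28 infected
Step 7: +6 new -> 34 infected
Step 8: +3 new -> 37 infected
Step 9: +2 new -> 39 infected
Step 10: +1 new -> 40 infected
Step 11: +0 new -> 40 infected

Answer: 11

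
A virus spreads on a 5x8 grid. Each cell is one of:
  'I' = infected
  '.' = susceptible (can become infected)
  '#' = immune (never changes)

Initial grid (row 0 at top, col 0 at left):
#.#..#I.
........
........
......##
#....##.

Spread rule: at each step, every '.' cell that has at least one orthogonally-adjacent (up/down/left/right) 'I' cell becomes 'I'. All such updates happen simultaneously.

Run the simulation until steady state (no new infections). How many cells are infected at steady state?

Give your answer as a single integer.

Step 0 (initial): 1 infected
Step 1: +2 new -> 3 infected
Step 2: +3 new -> 6 infected
Step 3: +3 new -> 9 infected
Step 4: +4 new -> 13 infected
Step 5: +4 new -> 17 infected
Step 6: +4 new -> 21 infected
Step 7: +5 new -> 26 infected
Step 8: +3 new -> 29 infected
Step 9: +2 new -> 31 infected
Step 10: +0 new -> 31 infected

Answer: 31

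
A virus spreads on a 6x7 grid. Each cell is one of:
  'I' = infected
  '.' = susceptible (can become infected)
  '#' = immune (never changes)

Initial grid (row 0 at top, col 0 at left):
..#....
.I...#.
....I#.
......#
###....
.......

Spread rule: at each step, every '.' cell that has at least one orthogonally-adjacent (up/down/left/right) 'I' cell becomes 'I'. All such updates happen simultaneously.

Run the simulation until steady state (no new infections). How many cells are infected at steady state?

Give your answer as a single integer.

Answer: 35

Derivation:
Step 0 (initial): 2 infected
Step 1: +7 new -> 9 infected
Step 2: +9 new -> 18 infected
Step 3: +7 new -> 25 infected
Step 4: +4 new -> 29 infected
Step 5: +3 new -> 32 infected
Step 6: +2 new -> 34 infected
Step 7: +1 new -> 35 infected
Step 8: +0 new -> 35 infected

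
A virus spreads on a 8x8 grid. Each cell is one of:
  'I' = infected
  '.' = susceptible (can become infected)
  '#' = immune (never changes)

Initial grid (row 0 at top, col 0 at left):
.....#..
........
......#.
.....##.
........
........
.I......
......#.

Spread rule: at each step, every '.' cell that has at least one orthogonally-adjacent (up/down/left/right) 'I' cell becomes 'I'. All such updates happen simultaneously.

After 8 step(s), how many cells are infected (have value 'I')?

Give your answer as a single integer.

Answer: 51

Derivation:
Step 0 (initial): 1 infected
Step 1: +4 new -> 5 infected
Step 2: +6 new -> 11 infected
Step 3: +6 new -> 17 infected
Step 4: +7 new -> 24 infected
Step 5: +8 new -> 32 infected
Step 6: +8 new -> 40 infected
Step 7: +7 new -> 47 infected
Step 8: +4 new -> 51 infected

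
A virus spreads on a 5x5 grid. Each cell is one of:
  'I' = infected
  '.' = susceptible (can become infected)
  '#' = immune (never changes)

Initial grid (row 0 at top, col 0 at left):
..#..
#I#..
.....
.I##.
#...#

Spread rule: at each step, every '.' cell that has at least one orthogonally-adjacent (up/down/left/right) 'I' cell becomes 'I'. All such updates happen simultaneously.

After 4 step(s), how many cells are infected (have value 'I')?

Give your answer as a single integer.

Answer: 14

Derivation:
Step 0 (initial): 2 infected
Step 1: +4 new -> 6 infected
Step 2: +4 new -> 10 infected
Step 3: +2 new -> 12 infected
Step 4: +2 new -> 14 infected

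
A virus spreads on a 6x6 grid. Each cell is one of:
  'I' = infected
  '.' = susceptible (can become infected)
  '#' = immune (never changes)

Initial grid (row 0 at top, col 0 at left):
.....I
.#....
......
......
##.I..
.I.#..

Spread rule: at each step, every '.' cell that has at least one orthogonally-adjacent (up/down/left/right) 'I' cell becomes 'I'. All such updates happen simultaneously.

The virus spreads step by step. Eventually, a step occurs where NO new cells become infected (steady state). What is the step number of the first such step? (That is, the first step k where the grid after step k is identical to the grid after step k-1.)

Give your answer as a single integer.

Answer: 7

Derivation:
Step 0 (initial): 3 infected
Step 1: +7 new -> 10 infected
Step 2: +8 new -> 18 infected
Step 3: +7 new -> 25 infected
Step 4: +4 new -> 29 infected
Step 5: +2 new -> 31 infected
Step 6: +1 new -> 32 infected
Step 7: +0 new -> 32 infected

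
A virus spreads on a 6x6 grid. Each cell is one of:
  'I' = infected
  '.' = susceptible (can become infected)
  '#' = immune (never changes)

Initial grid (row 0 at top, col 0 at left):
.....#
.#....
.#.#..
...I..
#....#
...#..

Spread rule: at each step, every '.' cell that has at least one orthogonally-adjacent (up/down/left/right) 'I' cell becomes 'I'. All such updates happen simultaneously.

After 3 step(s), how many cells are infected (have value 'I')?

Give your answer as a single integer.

Step 0 (initial): 1 infected
Step 1: +3 new -> 4 infected
Step 2: +6 new -> 10 infected
Step 3: +7 new -> 17 infected

Answer: 17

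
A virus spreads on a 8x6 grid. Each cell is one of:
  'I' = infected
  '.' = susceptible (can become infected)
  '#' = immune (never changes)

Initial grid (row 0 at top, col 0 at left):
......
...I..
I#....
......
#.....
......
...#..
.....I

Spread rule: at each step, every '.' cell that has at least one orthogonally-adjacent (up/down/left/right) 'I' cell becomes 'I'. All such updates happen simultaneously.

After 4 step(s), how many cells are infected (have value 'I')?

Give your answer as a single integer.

Answer: 40

Derivation:
Step 0 (initial): 3 infected
Step 1: +8 new -> 11 infected
Step 2: +12 new -> 23 infected
Step 3: +10 new -> 33 infected
Step 4: +7 new -> 40 infected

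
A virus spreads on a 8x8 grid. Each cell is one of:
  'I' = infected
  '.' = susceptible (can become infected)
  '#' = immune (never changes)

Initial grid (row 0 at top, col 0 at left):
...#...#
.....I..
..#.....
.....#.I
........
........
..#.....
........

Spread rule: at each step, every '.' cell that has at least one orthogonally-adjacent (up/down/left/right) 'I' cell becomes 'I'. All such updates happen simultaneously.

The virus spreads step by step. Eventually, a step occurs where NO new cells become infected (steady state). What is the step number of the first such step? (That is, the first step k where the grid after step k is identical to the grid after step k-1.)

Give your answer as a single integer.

Step 0 (initial): 2 infected
Step 1: +7 new -> 9 infected
Step 2: +8 new -> 17 infected
Step 3: +6 new -> 23 infected
Step 4: +7 new -> 30 infected
Step 5: +8 new -> 38 infected
Step 6: +7 new -> 45 infected
Step 7: +5 new -> 50 infected
Step 8: +3 new -> 53 infected
Step 9: +3 new -> 56 infected
Step 10: +2 new -> 58 infected
Step 11: +1 new -> 59 infected
Step 12: +0 new -> 59 infected

Answer: 12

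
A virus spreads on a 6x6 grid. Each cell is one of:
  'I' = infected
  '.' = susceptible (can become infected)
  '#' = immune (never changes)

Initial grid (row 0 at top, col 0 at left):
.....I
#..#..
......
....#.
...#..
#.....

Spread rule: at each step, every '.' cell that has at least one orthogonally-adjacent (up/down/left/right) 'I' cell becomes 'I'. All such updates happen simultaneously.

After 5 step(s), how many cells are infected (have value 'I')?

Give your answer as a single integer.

Answer: 19

Derivation:
Step 0 (initial): 1 infected
Step 1: +2 new -> 3 infected
Step 2: +3 new -> 6 infected
Step 3: +3 new -> 9 infected
Step 4: +4 new -> 13 infected
Step 5: +6 new -> 19 infected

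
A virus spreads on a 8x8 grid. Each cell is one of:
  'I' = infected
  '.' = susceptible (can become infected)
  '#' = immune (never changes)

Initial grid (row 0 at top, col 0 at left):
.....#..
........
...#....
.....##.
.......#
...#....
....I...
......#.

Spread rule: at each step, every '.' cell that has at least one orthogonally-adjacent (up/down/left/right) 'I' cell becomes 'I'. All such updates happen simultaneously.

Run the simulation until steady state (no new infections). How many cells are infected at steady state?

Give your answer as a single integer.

Step 0 (initial): 1 infected
Step 1: +4 new -> 5 infected
Step 2: +6 new -> 11 infected
Step 3: +8 new -> 19 infected
Step 4: +9 new -> 28 infected
Step 5: +6 new -> 34 infected
Step 6: +7 new -> 41 infected
Step 7: +6 new -> 47 infected
Step 8: +6 new -> 53 infected
Step 9: +3 new -> 56 infected
Step 10: +1 new -> 57 infected
Step 11: +0 new -> 57 infected

Answer: 57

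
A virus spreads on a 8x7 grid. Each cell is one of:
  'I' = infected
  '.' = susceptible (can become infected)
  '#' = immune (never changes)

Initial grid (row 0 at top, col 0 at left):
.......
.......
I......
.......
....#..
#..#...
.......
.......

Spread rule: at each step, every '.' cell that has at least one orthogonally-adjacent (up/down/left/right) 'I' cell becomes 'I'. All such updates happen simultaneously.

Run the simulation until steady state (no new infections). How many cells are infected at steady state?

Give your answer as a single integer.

Step 0 (initial): 1 infected
Step 1: +3 new -> 4 infected
Step 2: +5 new -> 9 infected
Step 3: +5 new -> 14 infected
Step 4: +6 new -> 20 infected
Step 5: +7 new -> 27 infected
Step 6: +7 new -> 34 infected
Step 7: +7 new -> 41 infected
Step 8: +5 new -> 46 infected
Step 9: +4 new -> 50 infected
Step 10: +2 new -> 52 infected
Step 11: +1 new -> 53 infected
Step 12: +0 new -> 53 infected

Answer: 53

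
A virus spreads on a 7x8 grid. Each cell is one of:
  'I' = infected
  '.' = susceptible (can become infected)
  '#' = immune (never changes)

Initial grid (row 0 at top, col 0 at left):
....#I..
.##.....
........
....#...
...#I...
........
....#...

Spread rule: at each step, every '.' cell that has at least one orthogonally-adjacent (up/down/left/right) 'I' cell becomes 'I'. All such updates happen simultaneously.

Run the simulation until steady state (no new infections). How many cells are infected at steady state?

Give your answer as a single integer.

Step 0 (initial): 2 infected
Step 1: +4 new -> 6 infected
Step 2: +8 new -> 14 infected
Step 3: +10 new -> 24 infected
Step 4: +9 new -> 33 infected
Step 5: +8 new -> 41 infected
Step 6: +5 new -> 46 infected
Step 7: +3 new -> 49 infected
Step 8: +1 new -> 50 infected
Step 9: +0 new -> 50 infected

Answer: 50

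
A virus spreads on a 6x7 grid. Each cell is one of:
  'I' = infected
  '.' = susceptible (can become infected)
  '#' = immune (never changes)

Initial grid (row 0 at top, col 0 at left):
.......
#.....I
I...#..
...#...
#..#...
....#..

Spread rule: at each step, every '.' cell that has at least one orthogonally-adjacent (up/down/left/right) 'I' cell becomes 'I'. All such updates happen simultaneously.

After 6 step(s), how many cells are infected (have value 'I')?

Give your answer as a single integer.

Step 0 (initial): 2 infected
Step 1: +5 new -> 7 infected
Step 2: +7 new -> 14 infected
Step 3: +9 new -> 23 infected
Step 4: +8 new -> 31 infected
Step 5: +4 new -> 35 infected
Step 6: +1 new -> 36 infected

Answer: 36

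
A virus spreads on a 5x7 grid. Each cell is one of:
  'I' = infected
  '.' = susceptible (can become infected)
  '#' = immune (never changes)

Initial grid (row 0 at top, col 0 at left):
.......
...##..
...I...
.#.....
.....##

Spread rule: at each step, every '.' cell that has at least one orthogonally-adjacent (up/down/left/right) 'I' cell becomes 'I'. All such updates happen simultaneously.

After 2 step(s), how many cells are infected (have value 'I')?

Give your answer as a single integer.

Answer: 10

Derivation:
Step 0 (initial): 1 infected
Step 1: +3 new -> 4 infected
Step 2: +6 new -> 10 infected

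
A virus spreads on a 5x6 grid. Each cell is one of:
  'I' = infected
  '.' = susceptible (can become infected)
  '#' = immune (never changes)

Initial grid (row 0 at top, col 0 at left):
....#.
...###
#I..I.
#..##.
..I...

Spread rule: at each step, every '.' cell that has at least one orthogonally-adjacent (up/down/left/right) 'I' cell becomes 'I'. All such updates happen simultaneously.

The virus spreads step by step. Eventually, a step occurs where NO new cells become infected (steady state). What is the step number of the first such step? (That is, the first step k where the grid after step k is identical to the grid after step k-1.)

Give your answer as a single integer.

Answer: 5

Derivation:
Step 0 (initial): 3 infected
Step 1: +8 new -> 11 infected
Step 2: +6 new -> 17 infected
Step 3: +3 new -> 20 infected
Step 4: +1 new -> 21 infected
Step 5: +0 new -> 21 infected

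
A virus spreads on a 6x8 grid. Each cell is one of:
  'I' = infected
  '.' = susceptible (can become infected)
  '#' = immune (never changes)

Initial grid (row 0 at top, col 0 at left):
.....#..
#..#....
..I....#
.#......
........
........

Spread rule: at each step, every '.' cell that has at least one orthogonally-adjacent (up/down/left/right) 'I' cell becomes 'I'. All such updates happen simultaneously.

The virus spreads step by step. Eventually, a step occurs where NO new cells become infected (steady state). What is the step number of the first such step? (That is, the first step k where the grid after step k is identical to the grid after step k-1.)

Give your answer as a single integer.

Answer: 9

Derivation:
Step 0 (initial): 1 infected
Step 1: +4 new -> 5 infected
Step 2: +6 new -> 11 infected
Step 3: +9 new -> 20 infected
Step 4: +9 new -> 29 infected
Step 5: +5 new -> 34 infected
Step 6: +5 new -> 39 infected
Step 7: +3 new -> 42 infected
Step 8: +1 new -> 43 infected
Step 9: +0 new -> 43 infected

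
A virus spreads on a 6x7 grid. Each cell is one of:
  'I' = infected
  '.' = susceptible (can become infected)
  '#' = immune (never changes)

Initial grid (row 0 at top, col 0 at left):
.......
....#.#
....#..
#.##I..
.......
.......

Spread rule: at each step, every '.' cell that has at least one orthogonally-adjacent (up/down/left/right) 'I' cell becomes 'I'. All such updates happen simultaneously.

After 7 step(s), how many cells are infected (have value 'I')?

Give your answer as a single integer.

Step 0 (initial): 1 infected
Step 1: +2 new -> 3 infected
Step 2: +5 new -> 8 infected
Step 3: +6 new -> 14 infected
Step 4: +4 new -> 18 infected
Step 5: +5 new -> 23 infected
Step 6: +3 new -> 26 infected
Step 7: +5 new -> 31 infected

Answer: 31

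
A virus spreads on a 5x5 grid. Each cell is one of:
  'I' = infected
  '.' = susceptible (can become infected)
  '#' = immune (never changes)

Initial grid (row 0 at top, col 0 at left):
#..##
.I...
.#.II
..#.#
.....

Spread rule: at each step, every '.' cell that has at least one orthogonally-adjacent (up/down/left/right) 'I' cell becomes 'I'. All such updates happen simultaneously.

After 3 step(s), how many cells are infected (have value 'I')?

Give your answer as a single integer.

Step 0 (initial): 3 infected
Step 1: +7 new -> 10 infected
Step 2: +3 new -> 13 infected
Step 3: +3 new -> 16 infected

Answer: 16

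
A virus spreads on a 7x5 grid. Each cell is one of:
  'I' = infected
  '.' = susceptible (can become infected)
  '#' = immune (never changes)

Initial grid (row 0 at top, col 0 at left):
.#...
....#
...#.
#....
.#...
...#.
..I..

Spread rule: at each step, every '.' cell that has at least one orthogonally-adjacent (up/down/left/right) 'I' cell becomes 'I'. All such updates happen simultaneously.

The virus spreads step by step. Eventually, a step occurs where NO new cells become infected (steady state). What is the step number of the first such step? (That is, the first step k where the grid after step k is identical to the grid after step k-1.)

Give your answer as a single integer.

Answer: 9

Derivation:
Step 0 (initial): 1 infected
Step 1: +3 new -> 4 infected
Step 2: +4 new -> 8 infected
Step 3: +4 new -> 12 infected
Step 4: +5 new -> 17 infected
Step 5: +3 new -> 20 infected
Step 6: +5 new -> 25 infected
Step 7: +2 new -> 27 infected
Step 8: +2 new -> 29 infected
Step 9: +0 new -> 29 infected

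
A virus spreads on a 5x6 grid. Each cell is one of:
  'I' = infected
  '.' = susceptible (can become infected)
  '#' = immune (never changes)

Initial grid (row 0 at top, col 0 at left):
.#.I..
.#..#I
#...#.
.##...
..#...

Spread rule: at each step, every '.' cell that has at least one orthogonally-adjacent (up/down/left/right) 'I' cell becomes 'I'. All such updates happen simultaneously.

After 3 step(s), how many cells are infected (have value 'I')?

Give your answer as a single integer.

Step 0 (initial): 2 infected
Step 1: +5 new -> 7 infected
Step 2: +3 new -> 10 infected
Step 3: +4 new -> 14 infected

Answer: 14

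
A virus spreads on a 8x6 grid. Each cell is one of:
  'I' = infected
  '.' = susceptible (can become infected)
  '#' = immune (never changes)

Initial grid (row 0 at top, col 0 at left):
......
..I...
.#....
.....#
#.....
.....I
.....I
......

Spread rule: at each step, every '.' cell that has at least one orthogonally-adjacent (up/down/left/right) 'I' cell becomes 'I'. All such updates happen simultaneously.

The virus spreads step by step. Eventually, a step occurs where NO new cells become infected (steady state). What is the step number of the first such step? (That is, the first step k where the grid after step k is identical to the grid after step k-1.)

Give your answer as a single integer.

Step 0 (initial): 3 infected
Step 1: +8 new -> 11 infected
Step 2: +10 new -> 21 infected
Step 3: +13 new -> 34 infected
Step 4: +7 new -> 41 infected
Step 5: +3 new -> 44 infected
Step 6: +1 new -> 45 infected
Step 7: +0 new -> 45 infected

Answer: 7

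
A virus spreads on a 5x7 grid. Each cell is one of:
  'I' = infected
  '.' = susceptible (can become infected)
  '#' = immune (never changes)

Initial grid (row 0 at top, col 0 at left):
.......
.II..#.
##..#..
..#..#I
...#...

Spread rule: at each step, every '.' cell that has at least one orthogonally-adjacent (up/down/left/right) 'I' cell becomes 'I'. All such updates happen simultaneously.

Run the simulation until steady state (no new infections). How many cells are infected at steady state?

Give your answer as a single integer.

Answer: 23

Derivation:
Step 0 (initial): 3 infected
Step 1: +7 new -> 10 infected
Step 2: +7 new -> 17 infected
Step 3: +4 new -> 21 infected
Step 4: +2 new -> 23 infected
Step 5: +0 new -> 23 infected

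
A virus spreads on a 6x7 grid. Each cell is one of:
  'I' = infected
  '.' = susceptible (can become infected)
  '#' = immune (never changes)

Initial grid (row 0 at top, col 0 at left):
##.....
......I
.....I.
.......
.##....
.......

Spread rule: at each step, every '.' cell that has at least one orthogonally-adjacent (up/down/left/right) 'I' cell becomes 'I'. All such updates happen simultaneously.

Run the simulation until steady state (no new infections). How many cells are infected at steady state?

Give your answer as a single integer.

Step 0 (initial): 2 infected
Step 1: +5 new -> 7 infected
Step 2: +6 new -> 13 infected
Step 3: +7 new -> 20 infected
Step 4: +7 new -> 27 infected
Step 5: +5 new -> 32 infected
Step 6: +3 new -> 35 infected
Step 7: +2 new -> 37 infected
Step 8: +1 new -> 38 infected
Step 9: +0 new -> 38 infected

Answer: 38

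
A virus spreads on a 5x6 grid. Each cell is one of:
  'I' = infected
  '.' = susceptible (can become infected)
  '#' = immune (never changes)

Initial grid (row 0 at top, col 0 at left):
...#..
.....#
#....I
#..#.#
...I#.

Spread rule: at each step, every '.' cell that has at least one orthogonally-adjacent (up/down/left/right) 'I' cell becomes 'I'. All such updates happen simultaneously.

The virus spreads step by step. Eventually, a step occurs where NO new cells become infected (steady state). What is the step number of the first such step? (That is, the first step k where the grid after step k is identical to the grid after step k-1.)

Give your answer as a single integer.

Answer: 8

Derivation:
Step 0 (initial): 2 infected
Step 1: +2 new -> 4 infected
Step 2: +5 new -> 9 infected
Step 3: +5 new -> 14 infected
Step 4: +3 new -> 17 infected
Step 5: +2 new -> 19 infected
Step 6: +2 new -> 21 infected
Step 7: +1 new -> 22 infected
Step 8: +0 new -> 22 infected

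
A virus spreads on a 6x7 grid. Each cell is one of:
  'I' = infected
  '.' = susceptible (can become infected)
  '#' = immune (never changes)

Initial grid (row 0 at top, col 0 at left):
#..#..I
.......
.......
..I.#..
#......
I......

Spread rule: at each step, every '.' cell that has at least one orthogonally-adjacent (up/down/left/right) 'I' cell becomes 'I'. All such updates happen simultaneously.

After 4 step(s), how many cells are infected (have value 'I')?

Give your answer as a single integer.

Answer: 36

Derivation:
Step 0 (initial): 3 infected
Step 1: +7 new -> 10 infected
Step 2: +10 new -> 20 infected
Step 3: +10 new -> 30 infected
Step 4: +6 new -> 36 infected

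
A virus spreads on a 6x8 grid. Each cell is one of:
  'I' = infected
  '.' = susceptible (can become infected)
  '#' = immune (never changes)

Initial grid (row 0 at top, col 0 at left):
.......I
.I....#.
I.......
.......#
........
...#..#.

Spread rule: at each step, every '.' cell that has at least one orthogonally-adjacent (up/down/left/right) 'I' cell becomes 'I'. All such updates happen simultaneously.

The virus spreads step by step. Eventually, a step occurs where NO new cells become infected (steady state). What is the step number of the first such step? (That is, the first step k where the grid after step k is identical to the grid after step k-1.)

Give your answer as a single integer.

Answer: 8

Derivation:
Step 0 (initial): 3 infected
Step 1: +7 new -> 10 infected
Step 2: +8 new -> 18 infected
Step 3: +9 new -> 27 infected
Step 4: +6 new -> 33 infected
Step 5: +5 new -> 38 infected
Step 6: +3 new -> 41 infected
Step 7: +3 new -> 44 infected
Step 8: +0 new -> 44 infected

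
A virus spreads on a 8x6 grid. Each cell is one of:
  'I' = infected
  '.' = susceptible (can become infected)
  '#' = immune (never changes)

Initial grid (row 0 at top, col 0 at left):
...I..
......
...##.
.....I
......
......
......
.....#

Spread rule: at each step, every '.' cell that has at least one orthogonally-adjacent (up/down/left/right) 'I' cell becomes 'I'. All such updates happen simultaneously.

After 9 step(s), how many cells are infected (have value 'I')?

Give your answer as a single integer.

Answer: 45

Derivation:
Step 0 (initial): 2 infected
Step 1: +6 new -> 8 infected
Step 2: +8 new -> 16 infected
Step 3: +7 new -> 23 infected
Step 4: +6 new -> 29 infected
Step 5: +6 new -> 35 infected
Step 6: +4 new -> 39 infected
Step 7: +3 new -> 42 infected
Step 8: +2 new -> 44 infected
Step 9: +1 new -> 45 infected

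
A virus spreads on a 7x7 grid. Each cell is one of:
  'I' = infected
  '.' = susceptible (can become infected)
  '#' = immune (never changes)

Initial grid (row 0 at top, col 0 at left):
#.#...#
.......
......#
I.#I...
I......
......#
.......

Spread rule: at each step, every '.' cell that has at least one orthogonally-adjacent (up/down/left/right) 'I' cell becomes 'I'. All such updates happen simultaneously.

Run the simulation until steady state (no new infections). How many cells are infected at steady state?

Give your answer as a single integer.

Step 0 (initial): 3 infected
Step 1: +7 new -> 10 infected
Step 2: +11 new -> 21 infected
Step 3: +11 new -> 32 infected
Step 4: +7 new -> 39 infected
Step 5: +3 new -> 42 infected
Step 6: +1 new -> 43 infected
Step 7: +0 new -> 43 infected

Answer: 43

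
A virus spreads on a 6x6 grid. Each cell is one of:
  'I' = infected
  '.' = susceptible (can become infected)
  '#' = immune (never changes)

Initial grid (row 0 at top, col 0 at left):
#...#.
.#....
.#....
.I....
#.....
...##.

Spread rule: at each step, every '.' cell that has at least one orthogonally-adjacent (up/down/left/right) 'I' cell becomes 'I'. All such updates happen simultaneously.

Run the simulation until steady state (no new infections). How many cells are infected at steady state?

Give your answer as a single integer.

Answer: 29

Derivation:
Step 0 (initial): 1 infected
Step 1: +3 new -> 4 infected
Step 2: +5 new -> 9 infected
Step 3: +7 new -> 16 infected
Step 4: +5 new -> 21 infected
Step 5: +5 new -> 26 infected
Step 6: +2 new -> 28 infected
Step 7: +1 new -> 29 infected
Step 8: +0 new -> 29 infected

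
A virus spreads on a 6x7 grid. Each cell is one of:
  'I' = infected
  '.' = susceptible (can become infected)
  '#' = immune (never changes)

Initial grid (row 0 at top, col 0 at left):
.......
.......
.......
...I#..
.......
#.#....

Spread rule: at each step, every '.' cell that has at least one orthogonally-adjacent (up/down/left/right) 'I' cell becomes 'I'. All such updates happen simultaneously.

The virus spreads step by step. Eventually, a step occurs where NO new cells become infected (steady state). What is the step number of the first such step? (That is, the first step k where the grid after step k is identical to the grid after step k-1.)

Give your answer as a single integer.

Step 0 (initial): 1 infected
Step 1: +3 new -> 4 infected
Step 2: +7 new -> 11 infected
Step 3: +9 new -> 20 infected
Step 4: +11 new -> 31 infected
Step 5: +6 new -> 37 infected
Step 6: +2 new -> 39 infected
Step 7: +0 new -> 39 infected

Answer: 7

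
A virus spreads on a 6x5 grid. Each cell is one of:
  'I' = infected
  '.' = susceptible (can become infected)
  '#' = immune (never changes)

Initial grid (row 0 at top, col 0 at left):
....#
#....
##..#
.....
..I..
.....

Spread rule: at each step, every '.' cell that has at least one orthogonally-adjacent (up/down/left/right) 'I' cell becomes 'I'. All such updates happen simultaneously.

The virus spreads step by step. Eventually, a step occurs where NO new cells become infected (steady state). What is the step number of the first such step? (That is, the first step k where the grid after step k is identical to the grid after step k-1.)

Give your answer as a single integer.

Answer: 7

Derivation:
Step 0 (initial): 1 infected
Step 1: +4 new -> 5 infected
Step 2: +7 new -> 12 infected
Step 3: +6 new -> 18 infected
Step 4: +3 new -> 21 infected
Step 5: +3 new -> 24 infected
Step 6: +1 new -> 25 infected
Step 7: +0 new -> 25 infected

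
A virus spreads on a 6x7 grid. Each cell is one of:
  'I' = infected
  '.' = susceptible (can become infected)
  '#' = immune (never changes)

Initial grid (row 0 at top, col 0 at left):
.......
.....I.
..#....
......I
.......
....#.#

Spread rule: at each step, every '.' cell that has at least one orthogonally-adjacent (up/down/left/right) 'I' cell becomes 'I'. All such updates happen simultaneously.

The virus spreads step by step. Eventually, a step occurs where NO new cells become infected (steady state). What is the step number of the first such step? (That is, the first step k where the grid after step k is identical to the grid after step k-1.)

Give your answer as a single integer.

Answer: 9

Derivation:
Step 0 (initial): 2 infected
Step 1: +7 new -> 9 infected
Step 2: +6 new -> 15 infected
Step 3: +6 new -> 21 infected
Step 4: +4 new -> 25 infected
Step 5: +6 new -> 31 infected
Step 6: +5 new -> 36 infected
Step 7: +2 new -> 38 infected
Step 8: +1 new -> 39 infected
Step 9: +0 new -> 39 infected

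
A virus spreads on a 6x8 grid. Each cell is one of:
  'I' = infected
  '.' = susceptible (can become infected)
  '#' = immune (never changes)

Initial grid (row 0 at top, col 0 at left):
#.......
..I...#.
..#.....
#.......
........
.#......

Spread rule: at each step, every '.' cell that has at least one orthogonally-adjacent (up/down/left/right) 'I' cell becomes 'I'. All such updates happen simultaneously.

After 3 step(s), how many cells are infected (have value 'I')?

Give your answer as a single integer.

Step 0 (initial): 1 infected
Step 1: +3 new -> 4 infected
Step 2: +6 new -> 10 infected
Step 3: +6 new -> 16 infected

Answer: 16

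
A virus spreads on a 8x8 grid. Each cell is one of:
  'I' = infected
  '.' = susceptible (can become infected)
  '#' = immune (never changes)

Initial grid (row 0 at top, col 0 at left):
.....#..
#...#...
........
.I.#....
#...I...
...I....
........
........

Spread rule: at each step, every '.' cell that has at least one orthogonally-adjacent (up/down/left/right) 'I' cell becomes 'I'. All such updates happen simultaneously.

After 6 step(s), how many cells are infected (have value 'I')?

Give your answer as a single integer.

Answer: 58

Derivation:
Step 0 (initial): 3 infected
Step 1: +10 new -> 13 infected
Step 2: +12 new -> 25 infected
Step 3: +12 new -> 37 infected
Step 4: +11 new -> 48 infected
Step 5: +6 new -> 54 infected
Step 6: +4 new -> 58 infected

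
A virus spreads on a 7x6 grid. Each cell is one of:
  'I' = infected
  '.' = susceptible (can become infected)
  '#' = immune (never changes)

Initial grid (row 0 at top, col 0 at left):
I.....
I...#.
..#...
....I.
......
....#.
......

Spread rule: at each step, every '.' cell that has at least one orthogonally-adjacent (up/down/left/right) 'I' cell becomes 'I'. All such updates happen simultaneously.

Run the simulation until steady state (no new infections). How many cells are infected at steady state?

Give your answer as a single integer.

Step 0 (initial): 3 infected
Step 1: +7 new -> 10 infected
Step 2: +9 new -> 19 infected
Step 3: +8 new -> 27 infected
Step 4: +7 new -> 34 infected
Step 5: +4 new -> 38 infected
Step 6: +1 new -> 39 infected
Step 7: +0 new -> 39 infected

Answer: 39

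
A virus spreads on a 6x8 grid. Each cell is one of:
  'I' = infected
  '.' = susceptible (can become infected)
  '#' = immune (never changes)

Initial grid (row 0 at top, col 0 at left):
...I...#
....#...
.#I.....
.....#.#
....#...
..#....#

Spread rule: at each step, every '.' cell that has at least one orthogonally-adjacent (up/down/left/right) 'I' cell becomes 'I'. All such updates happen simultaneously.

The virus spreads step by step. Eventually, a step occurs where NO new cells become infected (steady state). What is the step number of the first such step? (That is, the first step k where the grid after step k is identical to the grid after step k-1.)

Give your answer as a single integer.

Answer: 8

Derivation:
Step 0 (initial): 2 infected
Step 1: +6 new -> 8 infected
Step 2: +7 new -> 15 infected
Step 3: +9 new -> 24 infected
Step 4: +6 new -> 30 infected
Step 5: +5 new -> 35 infected
Step 6: +2 new -> 37 infected
Step 7: +3 new -> 40 infected
Step 8: +0 new -> 40 infected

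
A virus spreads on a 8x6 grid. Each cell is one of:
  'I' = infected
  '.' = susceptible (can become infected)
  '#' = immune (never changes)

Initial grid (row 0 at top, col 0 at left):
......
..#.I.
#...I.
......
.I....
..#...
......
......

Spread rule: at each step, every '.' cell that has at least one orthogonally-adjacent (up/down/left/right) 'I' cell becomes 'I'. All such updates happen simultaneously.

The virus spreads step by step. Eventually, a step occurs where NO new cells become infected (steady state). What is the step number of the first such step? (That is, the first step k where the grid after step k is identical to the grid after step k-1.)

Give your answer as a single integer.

Answer: 7

Derivation:
Step 0 (initial): 3 infected
Step 1: +10 new -> 13 infected
Step 2: +12 new -> 25 infected
Step 3: +8 new -> 33 infected
Step 4: +7 new -> 40 infected
Step 5: +4 new -> 44 infected
Step 6: +1 new -> 45 infected
Step 7: +0 new -> 45 infected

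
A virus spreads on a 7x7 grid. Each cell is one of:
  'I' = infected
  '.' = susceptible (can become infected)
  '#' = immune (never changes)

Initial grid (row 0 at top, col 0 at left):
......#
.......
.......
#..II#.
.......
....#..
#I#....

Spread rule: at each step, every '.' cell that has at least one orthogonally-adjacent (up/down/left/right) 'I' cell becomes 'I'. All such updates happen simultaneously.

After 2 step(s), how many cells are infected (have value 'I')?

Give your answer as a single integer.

Answer: 20

Derivation:
Step 0 (initial): 3 infected
Step 1: +6 new -> 9 infected
Step 2: +11 new -> 20 infected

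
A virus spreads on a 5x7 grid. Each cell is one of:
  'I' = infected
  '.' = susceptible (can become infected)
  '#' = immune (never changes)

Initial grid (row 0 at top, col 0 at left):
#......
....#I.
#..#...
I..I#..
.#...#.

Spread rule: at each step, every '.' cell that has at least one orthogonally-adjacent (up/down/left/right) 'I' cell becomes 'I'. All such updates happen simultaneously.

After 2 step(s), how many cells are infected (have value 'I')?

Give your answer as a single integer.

Answer: 19

Derivation:
Step 0 (initial): 3 infected
Step 1: +7 new -> 10 infected
Step 2: +9 new -> 19 infected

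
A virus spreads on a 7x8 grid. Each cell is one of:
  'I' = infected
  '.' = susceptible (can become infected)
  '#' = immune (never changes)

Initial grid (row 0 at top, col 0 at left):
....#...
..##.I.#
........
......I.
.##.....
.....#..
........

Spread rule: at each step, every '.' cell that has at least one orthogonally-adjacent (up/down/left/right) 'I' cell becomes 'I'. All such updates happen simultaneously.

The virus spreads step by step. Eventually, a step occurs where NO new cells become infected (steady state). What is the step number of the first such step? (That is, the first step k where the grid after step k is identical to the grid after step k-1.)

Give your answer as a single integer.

Step 0 (initial): 2 infected
Step 1: +8 new -> 10 infected
Step 2: +7 new -> 17 infected
Step 3: +6 new -> 23 infected
Step 4: +6 new -> 29 infected
Step 5: +4 new -> 33 infected
Step 6: +5 new -> 38 infected
Step 7: +5 new -> 43 infected
Step 8: +4 new -> 47 infected
Step 9: +2 new -> 49 infected
Step 10: +0 new -> 49 infected

Answer: 10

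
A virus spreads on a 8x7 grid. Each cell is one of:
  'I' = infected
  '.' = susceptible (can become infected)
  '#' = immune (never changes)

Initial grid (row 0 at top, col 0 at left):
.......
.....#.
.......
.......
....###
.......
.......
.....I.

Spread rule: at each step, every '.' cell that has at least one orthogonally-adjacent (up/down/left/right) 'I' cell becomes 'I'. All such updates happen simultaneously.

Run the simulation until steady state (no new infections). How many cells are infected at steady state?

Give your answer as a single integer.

Step 0 (initial): 1 infected
Step 1: +3 new -> 4 infected
Step 2: +4 new -> 8 infected
Step 3: +4 new -> 12 infected
Step 4: +3 new -> 15 infected
Step 5: +4 new -> 19 infected
Step 6: +4 new -> 23 infected
Step 7: +5 new -> 28 infected
Step 8: +6 new -> 34 infected
Step 9: +7 new -> 41 infected
Step 10: +5 new -> 46 infected
Step 11: +4 new -> 50 infected
Step 12: +2 new -> 52 infected
Step 13: +0 new -> 52 infected

Answer: 52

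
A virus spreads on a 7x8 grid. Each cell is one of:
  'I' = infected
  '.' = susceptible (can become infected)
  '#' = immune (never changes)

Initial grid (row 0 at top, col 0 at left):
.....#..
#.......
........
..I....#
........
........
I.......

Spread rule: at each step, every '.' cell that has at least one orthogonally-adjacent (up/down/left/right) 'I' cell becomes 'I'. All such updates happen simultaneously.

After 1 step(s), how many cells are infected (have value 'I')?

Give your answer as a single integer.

Step 0 (initial): 2 infected
Step 1: +6 new -> 8 infected

Answer: 8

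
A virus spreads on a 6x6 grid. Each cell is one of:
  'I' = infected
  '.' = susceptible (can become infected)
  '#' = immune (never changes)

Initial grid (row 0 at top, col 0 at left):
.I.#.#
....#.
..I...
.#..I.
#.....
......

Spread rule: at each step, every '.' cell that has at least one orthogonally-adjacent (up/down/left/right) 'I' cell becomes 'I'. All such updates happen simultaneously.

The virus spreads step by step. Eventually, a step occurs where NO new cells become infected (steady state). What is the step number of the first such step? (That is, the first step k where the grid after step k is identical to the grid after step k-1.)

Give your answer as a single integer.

Step 0 (initial): 3 infected
Step 1: +11 new -> 14 infected
Step 2: +8 new -> 22 infected
Step 3: +6 new -> 28 infected
Step 4: +1 new -> 29 infected
Step 5: +1 new -> 30 infected
Step 6: +0 new -> 30 infected

Answer: 6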